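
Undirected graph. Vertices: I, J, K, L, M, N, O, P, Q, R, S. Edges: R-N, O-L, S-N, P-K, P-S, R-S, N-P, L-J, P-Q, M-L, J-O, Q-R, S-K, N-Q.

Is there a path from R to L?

No

Explore from R.
Distance 1: reach N, Q, S.
Distance 2: reach K, P.
The search is exhausted without reaching L; it lies in a different component.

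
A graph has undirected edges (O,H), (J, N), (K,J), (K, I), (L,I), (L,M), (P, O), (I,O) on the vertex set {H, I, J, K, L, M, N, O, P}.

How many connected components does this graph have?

From H: component {H, I, J, K, L, M, N, O, P}.
That's 1 component.

1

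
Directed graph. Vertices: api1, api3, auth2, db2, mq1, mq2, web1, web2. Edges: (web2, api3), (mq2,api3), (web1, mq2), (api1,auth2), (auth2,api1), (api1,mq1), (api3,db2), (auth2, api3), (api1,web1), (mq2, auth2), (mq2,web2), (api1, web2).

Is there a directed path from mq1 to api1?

No

mq1 has no outgoing edges, so nothing is reachable from it.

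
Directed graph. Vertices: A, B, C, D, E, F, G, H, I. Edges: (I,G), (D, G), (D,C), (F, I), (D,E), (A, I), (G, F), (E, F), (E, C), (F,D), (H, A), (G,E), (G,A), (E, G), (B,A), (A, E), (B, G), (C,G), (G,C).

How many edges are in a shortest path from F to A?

3

Distance 0: F.
Distance 1: D, I.
Distance 2: C, E, G.
Distance 3: A — contains A.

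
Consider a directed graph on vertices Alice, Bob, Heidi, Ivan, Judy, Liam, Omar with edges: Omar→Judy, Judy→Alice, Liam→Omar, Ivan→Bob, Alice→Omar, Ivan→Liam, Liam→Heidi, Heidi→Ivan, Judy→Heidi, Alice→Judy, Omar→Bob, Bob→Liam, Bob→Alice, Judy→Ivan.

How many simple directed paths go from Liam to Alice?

5

Liam→Heidi→Ivan→Bob→Alice
Liam→Omar→Bob→Alice
Liam→Omar→Judy→Alice
Liam→Omar→Judy→Heidi→Ivan→Bob→Alice
Liam→Omar→Judy→Ivan→Bob→Alice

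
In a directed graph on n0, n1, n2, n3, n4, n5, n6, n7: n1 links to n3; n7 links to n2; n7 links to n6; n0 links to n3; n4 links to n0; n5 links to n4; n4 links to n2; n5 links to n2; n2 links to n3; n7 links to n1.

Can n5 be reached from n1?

No

Explore from n1.
Distance 1: reach n3.
The search from n1 is exhausted; no directed path reaches n5.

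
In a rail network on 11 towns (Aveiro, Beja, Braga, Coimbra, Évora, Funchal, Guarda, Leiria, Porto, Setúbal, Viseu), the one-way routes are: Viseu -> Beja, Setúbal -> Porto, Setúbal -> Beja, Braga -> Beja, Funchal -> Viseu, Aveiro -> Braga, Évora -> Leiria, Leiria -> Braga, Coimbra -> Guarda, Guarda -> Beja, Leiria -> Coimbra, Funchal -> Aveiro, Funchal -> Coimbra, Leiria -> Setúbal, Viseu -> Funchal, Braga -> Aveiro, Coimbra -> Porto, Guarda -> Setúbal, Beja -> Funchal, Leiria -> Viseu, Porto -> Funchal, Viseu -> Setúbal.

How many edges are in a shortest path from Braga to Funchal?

2

Distance 0: Braga.
Distance 1: Aveiro, Beja.
Distance 2: Funchal — contains Funchal.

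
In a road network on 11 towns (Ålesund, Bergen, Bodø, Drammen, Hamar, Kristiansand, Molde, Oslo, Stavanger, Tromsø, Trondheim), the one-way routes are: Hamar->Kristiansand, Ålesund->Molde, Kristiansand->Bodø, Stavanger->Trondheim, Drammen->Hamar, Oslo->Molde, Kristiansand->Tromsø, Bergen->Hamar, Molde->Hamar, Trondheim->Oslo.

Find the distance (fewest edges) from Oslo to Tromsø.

Distance 0: Oslo.
Distance 1: Molde.
Distance 2: Hamar.
Distance 3: Kristiansand.
Distance 4: Bodø, Tromsø — contains Tromsø.

4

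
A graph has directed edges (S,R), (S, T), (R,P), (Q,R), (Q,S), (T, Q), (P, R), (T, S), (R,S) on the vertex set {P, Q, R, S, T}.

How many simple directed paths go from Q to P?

2

Q→R→P
Q→S→R→P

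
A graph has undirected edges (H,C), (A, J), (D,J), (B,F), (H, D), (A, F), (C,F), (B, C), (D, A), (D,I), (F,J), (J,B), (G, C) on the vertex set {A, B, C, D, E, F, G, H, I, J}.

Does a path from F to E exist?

Explore from F.
Distance 1: reach A, B, C, J.
Distance 2: reach D, G, H.
Distance 3: reach I.
The search is exhausted without reaching E; it lies in a different component.

No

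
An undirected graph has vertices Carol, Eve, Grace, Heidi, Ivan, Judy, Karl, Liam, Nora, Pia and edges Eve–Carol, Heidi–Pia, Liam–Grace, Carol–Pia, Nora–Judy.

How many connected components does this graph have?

5

From Carol: component {Carol, Eve, Heidi, Pia}.
From Grace: component {Grace, Liam}.
From Ivan: component {Ivan}.
From Judy: component {Judy, Nora}.
From Karl: component {Karl}.
That's 5 components.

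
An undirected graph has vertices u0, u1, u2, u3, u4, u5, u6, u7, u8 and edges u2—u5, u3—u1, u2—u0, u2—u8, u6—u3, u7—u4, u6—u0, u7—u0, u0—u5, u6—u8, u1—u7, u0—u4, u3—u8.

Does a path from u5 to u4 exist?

Explore from u5.
Distance 1: reach u0, u2.
Distance 2: reach u4, u6, u7, u8.
Found u4.

Yes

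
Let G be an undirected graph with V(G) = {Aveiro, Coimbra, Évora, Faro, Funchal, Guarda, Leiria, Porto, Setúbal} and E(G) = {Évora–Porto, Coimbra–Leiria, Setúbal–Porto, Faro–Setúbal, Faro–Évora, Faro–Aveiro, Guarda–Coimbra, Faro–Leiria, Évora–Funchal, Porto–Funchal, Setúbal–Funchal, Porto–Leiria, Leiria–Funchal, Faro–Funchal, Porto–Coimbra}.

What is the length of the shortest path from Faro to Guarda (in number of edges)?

3

Distance 0: Faro.
Distance 1: Aveiro, Évora, Funchal, Leiria, Setúbal.
Distance 2: Coimbra, Porto.
Distance 3: Guarda — contains Guarda.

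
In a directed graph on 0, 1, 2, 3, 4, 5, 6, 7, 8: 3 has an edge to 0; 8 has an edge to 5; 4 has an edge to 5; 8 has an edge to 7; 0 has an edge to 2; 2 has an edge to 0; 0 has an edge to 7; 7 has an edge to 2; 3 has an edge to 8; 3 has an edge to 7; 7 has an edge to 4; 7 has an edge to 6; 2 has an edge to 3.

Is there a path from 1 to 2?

1 has no outgoing edges, so nothing is reachable from it.

No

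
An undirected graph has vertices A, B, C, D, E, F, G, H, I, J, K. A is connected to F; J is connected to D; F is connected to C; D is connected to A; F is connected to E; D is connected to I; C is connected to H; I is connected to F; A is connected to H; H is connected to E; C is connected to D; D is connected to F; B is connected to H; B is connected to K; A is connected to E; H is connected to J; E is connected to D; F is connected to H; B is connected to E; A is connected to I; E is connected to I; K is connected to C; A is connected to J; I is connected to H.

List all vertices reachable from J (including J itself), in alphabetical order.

A, B, C, D, E, F, H, I, J, K

Start at J.
Its neighbours: A, D, H.
Then their neighbours: B, C, E, F, I.
Then next layer: K.
Nothing further is reachable.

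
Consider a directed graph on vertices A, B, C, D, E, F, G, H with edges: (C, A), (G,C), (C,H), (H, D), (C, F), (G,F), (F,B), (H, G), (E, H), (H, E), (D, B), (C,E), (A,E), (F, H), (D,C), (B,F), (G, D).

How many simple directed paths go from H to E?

7

H→D→C→A→E
H→D→C→E
H→E
H→G→C→A→E
H→G→C→E
H→G→D→C→A→E
H→G→D→C→E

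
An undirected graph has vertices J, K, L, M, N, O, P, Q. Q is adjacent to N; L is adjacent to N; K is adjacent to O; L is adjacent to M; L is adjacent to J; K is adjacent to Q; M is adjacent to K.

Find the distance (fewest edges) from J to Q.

3

Distance 0: J.
Distance 1: L.
Distance 2: M, N.
Distance 3: K, Q — contains Q.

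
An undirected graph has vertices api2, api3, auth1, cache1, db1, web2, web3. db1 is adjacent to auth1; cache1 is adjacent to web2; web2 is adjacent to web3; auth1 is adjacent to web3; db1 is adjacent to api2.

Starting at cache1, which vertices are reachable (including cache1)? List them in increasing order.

api2, auth1, cache1, db1, web2, web3

Start at cache1.
Its neighbours: web2.
Then their neighbours: web3.
Then next layer: auth1.
Then next layer: db1.
Then next layer: api2.
Nothing further is reachable.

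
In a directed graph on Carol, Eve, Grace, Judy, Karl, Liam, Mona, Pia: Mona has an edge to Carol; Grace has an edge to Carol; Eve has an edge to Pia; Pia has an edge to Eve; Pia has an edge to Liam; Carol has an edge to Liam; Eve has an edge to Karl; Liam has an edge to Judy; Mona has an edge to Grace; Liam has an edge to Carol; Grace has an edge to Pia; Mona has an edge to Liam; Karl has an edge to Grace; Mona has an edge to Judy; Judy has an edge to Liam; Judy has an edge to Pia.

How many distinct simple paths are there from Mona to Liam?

Mona→Carol→Liam
Mona→Grace→Carol→Liam
Mona→Grace→Pia→Liam
Mona→Judy→Liam
Mona→Judy→Pia→Eve→Karl→Grace→Carol→Liam
Mona→Judy→Pia→Liam
Mona→Liam

7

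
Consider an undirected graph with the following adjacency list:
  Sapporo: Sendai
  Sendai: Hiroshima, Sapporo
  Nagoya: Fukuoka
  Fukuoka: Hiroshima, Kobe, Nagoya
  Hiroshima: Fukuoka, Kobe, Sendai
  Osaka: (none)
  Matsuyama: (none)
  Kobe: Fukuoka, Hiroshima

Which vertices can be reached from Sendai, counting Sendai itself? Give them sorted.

Fukuoka, Hiroshima, Kobe, Nagoya, Sapporo, Sendai

Start at Sendai.
Its neighbours: Hiroshima, Sapporo.
Then their neighbours: Fukuoka, Kobe.
Then next layer: Nagoya.
Nothing further is reachable.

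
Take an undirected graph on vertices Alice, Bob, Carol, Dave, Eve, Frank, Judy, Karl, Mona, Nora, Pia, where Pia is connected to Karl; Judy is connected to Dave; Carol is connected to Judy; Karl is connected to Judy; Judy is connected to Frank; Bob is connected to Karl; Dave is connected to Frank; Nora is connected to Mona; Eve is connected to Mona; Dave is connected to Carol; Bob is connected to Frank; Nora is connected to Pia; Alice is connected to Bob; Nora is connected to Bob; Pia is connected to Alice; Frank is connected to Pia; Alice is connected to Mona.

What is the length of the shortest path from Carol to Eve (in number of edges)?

Distance 0: Carol.
Distance 1: Dave, Judy.
Distance 2: Frank, Karl.
Distance 3: Bob, Pia.
Distance 4: Alice, Nora.
Distance 5: Mona.
Distance 6: Eve — contains Eve.

6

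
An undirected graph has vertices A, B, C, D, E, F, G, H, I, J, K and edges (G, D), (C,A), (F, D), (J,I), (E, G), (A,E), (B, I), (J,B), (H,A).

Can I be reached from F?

Explore from F.
Distance 1: reach D.
Distance 2: reach G.
Distance 3: reach E.
Distance 4: reach A.
Distance 5: reach C, H.
The search is exhausted without reaching I; it lies in a different component.

No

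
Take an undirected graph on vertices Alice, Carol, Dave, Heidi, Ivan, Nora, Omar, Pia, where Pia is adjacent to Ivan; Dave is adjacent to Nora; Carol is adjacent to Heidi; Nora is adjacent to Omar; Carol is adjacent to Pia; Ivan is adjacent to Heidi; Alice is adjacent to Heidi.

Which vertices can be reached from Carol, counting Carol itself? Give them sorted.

Alice, Carol, Heidi, Ivan, Pia

Start at Carol.
Its neighbours: Heidi, Pia.
Then their neighbours: Alice, Ivan.
Nothing further is reachable.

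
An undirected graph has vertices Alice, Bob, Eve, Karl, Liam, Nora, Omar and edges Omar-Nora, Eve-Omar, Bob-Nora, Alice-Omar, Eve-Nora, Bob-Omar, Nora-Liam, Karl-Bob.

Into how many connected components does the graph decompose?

From Alice: component {Alice, Bob, Eve, Karl, Liam, Nora, Omar}.
That's 1 component.

1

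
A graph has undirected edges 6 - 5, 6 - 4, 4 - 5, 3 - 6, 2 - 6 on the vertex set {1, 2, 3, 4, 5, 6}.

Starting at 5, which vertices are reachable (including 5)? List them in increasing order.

Start at 5.
Its neighbours: 4, 6.
Then their neighbours: 2, 3.
Nothing further is reachable.

2, 3, 4, 5, 6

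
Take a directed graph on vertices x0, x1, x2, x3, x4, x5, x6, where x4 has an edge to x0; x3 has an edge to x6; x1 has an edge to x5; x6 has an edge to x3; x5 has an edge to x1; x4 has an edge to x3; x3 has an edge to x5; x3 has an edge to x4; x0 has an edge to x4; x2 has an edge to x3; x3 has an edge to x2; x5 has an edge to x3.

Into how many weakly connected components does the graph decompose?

1

From x0: component {x0, x1, x2, x3, x4, x5, x6}.
That's 1 component.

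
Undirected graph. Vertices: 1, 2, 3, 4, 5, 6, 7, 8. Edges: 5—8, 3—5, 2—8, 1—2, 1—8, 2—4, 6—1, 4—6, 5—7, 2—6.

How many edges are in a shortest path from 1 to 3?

Distance 0: 1.
Distance 1: 2, 6, 8.
Distance 2: 4, 5.
Distance 3: 3, 7 — contains 3.

3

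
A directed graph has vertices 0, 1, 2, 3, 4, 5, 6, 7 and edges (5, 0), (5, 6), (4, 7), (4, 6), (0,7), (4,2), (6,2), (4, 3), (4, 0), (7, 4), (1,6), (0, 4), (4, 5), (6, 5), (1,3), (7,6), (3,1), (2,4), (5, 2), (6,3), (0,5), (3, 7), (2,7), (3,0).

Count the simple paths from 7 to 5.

12

7→4→0→5
7→4→3→0→5
7→4→3→1→6→5
7→4→5
7→4→6→3→0→5
7→4→6→5
7→6→2→4→0→5
7→6→2→4→3→0→5
7→6→2→4→5
7→6→3→0→4→5
7→6→3→0→5
7→6→5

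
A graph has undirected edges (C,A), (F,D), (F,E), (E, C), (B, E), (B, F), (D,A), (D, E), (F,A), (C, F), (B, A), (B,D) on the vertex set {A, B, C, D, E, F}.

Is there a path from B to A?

Explore from B.
Distance 1: reach A, D, E, F.
Found A.

Yes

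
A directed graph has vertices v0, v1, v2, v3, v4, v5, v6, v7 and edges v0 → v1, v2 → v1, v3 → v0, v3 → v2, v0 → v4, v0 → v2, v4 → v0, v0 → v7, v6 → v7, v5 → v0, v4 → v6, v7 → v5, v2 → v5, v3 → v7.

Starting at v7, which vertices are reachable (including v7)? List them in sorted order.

Start at v7.
Its neighbours: v5.
Then their neighbours: v0.
Then next layer: v1, v2, v4.
Then next layer: v6.
Nothing further is reachable.

v0, v1, v2, v4, v5, v6, v7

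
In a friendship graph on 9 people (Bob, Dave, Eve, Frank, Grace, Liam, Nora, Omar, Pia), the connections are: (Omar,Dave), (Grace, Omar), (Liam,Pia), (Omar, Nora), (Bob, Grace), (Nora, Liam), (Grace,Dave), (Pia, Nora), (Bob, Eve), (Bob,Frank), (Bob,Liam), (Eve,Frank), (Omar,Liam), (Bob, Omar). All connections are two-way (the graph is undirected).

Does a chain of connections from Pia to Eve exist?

Explore from Pia.
Distance 1: reach Liam, Nora.
Distance 2: reach Bob, Omar.
Distance 3: reach Dave, Eve, Frank, Grace.
Found Eve.

Yes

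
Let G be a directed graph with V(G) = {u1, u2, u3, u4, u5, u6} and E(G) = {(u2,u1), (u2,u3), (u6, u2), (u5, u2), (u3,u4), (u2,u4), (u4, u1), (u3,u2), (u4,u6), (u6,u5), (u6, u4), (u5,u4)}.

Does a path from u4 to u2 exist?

Explore from u4.
Distance 1: reach u1, u6.
Distance 2: reach u2, u5.
Found u2.

Yes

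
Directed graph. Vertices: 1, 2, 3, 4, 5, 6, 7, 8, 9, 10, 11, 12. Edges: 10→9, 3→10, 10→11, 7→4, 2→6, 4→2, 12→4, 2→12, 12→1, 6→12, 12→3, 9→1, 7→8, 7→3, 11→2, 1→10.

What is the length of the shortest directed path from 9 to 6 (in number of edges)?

Distance 0: 9.
Distance 1: 1.
Distance 2: 10.
Distance 3: 11.
Distance 4: 2.
Distance 5: 6, 12 — contains 6.

5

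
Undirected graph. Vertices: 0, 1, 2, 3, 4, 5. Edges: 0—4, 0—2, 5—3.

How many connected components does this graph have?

From 0: component {0, 2, 4}.
From 1: component {1}.
From 3: component {3, 5}.
That's 3 components.

3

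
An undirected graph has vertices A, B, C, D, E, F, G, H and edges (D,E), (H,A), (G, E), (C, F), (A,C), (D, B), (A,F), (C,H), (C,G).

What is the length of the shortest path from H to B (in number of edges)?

5

Distance 0: H.
Distance 1: A, C.
Distance 2: F, G.
Distance 3: E.
Distance 4: D.
Distance 5: B — contains B.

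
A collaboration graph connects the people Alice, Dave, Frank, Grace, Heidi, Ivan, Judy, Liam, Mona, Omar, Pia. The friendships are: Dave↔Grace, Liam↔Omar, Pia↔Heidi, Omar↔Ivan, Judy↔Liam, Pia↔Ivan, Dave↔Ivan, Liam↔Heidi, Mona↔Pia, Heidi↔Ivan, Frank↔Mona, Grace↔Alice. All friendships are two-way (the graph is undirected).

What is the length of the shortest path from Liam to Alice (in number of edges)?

Distance 0: Liam.
Distance 1: Heidi, Judy, Omar.
Distance 2: Ivan, Pia.
Distance 3: Dave, Mona.
Distance 4: Frank, Grace.
Distance 5: Alice — contains Alice.

5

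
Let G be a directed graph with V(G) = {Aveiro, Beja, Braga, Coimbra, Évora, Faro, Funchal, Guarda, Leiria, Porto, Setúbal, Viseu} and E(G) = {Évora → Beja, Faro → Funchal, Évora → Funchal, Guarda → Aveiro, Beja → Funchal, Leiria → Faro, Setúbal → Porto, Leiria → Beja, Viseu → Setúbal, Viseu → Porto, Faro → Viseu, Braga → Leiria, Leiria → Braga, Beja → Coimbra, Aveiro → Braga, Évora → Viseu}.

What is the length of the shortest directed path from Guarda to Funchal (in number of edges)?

5

Distance 0: Guarda.
Distance 1: Aveiro.
Distance 2: Braga.
Distance 3: Leiria.
Distance 4: Beja, Faro.
Distance 5: Coimbra, Funchal, Viseu — contains Funchal.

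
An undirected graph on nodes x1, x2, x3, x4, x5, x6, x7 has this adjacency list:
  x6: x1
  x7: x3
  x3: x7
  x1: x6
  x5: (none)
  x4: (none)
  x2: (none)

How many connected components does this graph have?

From x1: component {x1, x6}.
From x2: component {x2}.
From x3: component {x3, x7}.
From x4: component {x4}.
From x5: component {x5}.
That's 5 components.

5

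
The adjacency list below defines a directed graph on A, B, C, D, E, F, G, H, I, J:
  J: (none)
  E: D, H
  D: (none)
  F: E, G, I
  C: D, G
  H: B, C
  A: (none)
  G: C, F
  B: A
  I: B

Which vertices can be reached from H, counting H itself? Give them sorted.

Start at H.
Its neighbours: B, C.
Then their neighbours: A, D, G.
Then next layer: F.
Then next layer: E, I.
Nothing further is reachable.

A, B, C, D, E, F, G, H, I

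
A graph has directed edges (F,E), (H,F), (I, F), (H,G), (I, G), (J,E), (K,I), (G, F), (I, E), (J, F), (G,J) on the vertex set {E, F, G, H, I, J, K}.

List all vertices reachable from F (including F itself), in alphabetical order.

Start at F.
Its neighbours: E.
Nothing further is reachable.

E, F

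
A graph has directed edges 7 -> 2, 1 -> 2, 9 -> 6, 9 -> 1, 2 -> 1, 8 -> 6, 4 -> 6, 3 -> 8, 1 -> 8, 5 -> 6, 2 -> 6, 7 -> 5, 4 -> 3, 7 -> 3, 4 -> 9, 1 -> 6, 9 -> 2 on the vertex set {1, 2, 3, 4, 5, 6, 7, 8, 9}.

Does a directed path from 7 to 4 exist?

No

Explore from 7.
Distance 1: reach 2, 3, 5.
Distance 2: reach 1, 6, 8.
The search from 7 is exhausted; no directed path reaches 4.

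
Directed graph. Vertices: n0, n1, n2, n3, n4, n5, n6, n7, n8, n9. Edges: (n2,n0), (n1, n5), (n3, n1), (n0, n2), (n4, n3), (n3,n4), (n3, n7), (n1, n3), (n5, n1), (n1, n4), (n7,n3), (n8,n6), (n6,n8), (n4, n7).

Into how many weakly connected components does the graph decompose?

From n0: component {n0, n2}.
From n1: component {n1, n3, n4, n5, n7}.
From n6: component {n6, n8}.
From n9: component {n9}.
That's 4 components.

4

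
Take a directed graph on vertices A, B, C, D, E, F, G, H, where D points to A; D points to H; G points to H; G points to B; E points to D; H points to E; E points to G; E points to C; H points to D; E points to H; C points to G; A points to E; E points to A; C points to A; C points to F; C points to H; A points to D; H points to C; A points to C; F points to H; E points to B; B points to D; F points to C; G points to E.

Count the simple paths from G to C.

G→B→D→A→C
G→B→D→A→E→C
G→B→D→A→E→H→C
G→B→D→H→C
G→B→D→H→E→A→C
G→B→D→H→E→C
G→E→A→C
G→E→A→D→H→C
... and 14 more.

22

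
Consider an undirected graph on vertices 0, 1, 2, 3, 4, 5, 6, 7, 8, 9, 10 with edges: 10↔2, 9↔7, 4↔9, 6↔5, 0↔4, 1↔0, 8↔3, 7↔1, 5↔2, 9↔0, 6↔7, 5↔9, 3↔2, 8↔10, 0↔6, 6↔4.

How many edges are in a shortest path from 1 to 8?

Distance 0: 1.
Distance 1: 0, 7.
Distance 2: 4, 6, 9.
Distance 3: 5.
Distance 4: 2.
Distance 5: 3, 10.
Distance 6: 8 — contains 8.

6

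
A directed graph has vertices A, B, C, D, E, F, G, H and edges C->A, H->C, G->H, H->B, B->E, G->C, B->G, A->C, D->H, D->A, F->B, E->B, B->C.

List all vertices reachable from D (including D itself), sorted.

A, B, C, D, E, G, H

Start at D.
Its neighbours: A, H.
Then their neighbours: B, C.
Then next layer: E, G.
Nothing further is reachable.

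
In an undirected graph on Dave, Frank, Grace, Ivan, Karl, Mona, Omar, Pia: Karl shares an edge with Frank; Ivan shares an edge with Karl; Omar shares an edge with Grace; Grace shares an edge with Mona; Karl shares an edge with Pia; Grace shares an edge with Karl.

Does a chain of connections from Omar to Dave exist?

No

Explore from Omar.
Distance 1: reach Grace.
Distance 2: reach Karl, Mona.
Distance 3: reach Frank, Ivan, Pia.
The search is exhausted without reaching Dave; it lies in a different component.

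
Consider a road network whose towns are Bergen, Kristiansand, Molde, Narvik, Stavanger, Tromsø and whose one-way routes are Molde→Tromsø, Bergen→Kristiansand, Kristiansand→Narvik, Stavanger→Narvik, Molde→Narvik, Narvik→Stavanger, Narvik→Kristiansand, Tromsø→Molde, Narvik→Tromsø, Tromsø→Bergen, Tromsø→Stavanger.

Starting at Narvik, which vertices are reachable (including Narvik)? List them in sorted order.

Start at Narvik.
Its neighbours: Kristiansand, Stavanger, Tromsø.
Then their neighbours: Bergen, Molde.
Every vertex is now reached.

Bergen, Kristiansand, Molde, Narvik, Stavanger, Tromsø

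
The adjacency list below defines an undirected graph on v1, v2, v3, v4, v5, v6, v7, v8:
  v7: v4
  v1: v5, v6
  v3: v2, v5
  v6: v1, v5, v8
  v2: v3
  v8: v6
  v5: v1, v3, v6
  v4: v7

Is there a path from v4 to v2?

Explore from v4.
Distance 1: reach v7.
The search is exhausted without reaching v2; it lies in a different component.

No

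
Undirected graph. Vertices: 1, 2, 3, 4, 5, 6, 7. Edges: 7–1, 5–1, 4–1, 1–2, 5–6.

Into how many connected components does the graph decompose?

From 1: component {1, 2, 4, 5, 6, 7}.
From 3: component {3}.
That's 2 components.

2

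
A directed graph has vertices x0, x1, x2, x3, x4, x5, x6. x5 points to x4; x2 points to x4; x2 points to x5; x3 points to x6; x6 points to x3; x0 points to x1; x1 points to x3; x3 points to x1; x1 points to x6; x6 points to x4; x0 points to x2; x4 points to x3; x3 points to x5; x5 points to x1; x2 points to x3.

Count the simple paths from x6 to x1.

x6→x3→x1
x6→x3→x5→x1
x6→x4→x3→x1
x6→x4→x3→x5→x1

4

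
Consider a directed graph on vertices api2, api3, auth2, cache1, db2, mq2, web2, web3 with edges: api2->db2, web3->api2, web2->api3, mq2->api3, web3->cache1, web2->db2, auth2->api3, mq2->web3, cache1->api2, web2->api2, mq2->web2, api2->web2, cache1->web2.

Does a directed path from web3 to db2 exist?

Yes

Explore from web3.
Distance 1: reach api2, cache1.
Distance 2: reach db2, web2.
Found db2.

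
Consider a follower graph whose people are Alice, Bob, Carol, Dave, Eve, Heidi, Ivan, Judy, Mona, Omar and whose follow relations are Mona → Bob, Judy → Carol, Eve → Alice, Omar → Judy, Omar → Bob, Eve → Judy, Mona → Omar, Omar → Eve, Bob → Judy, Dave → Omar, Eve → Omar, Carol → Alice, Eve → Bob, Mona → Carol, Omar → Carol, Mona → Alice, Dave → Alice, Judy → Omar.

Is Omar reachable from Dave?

Explore from Dave.
Distance 1: reach Alice, Omar.
Found Omar.

Yes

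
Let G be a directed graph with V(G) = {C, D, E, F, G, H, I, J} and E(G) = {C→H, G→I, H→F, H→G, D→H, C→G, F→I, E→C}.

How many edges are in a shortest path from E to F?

3

Distance 0: E.
Distance 1: C.
Distance 2: G, H.
Distance 3: F, I — contains F.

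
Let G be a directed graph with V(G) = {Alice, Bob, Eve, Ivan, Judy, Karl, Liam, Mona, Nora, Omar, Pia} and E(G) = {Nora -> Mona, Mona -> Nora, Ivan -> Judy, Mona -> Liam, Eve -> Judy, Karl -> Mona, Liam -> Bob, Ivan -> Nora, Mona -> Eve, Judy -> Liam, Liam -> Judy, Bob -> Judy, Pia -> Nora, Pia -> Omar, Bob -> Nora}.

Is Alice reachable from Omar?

Omar has no outgoing edges, so nothing is reachable from it.

No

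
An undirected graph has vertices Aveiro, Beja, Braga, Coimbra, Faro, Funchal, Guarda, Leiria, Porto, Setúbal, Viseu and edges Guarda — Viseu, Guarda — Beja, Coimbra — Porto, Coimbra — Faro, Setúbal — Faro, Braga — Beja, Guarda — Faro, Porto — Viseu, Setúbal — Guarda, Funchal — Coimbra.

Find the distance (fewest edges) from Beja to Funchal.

Distance 0: Beja.
Distance 1: Braga, Guarda.
Distance 2: Faro, Setúbal, Viseu.
Distance 3: Coimbra, Porto.
Distance 4: Funchal — contains Funchal.

4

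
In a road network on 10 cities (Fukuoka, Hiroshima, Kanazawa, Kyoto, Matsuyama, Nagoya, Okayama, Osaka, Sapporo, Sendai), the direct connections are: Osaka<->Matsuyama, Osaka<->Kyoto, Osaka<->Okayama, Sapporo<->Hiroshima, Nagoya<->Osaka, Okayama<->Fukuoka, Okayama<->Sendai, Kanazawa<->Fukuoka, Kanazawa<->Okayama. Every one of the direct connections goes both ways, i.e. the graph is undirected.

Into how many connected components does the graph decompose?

2

From Fukuoka: component {Fukuoka, Kanazawa, Kyoto, Matsuyama, Nagoya, Okayama, Osaka, Sendai}.
From Hiroshima: component {Hiroshima, Sapporo}.
That's 2 components.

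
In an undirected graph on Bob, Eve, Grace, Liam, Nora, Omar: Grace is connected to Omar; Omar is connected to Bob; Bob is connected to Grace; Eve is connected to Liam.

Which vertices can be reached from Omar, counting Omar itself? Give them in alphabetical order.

Bob, Grace, Omar

Start at Omar.
Its neighbours: Bob, Grace.
Nothing further is reachable.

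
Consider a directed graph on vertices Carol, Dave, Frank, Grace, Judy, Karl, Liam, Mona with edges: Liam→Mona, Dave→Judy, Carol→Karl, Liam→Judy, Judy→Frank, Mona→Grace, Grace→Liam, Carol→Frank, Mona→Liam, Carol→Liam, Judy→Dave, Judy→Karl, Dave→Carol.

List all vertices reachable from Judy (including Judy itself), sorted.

Start at Judy.
Its neighbours: Dave, Frank, Karl.
Then their neighbours: Carol.
Then next layer: Liam.
Then next layer: Mona.
Then next layer: Grace.
Every vertex is now reached.

Carol, Dave, Frank, Grace, Judy, Karl, Liam, Mona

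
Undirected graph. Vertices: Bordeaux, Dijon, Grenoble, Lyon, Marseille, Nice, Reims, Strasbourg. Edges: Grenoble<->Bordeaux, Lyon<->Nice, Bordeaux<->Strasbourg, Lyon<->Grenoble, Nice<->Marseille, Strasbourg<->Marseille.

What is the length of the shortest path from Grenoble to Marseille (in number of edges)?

Distance 0: Grenoble.
Distance 1: Bordeaux, Lyon.
Distance 2: Nice, Strasbourg.
Distance 3: Marseille — contains Marseille.

3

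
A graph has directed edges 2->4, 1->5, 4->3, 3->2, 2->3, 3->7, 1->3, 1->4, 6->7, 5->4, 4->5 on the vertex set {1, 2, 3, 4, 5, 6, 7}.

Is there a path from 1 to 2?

Yes

Explore from 1.
Distance 1: reach 3, 4, 5.
Distance 2: reach 2, 7.
Found 2.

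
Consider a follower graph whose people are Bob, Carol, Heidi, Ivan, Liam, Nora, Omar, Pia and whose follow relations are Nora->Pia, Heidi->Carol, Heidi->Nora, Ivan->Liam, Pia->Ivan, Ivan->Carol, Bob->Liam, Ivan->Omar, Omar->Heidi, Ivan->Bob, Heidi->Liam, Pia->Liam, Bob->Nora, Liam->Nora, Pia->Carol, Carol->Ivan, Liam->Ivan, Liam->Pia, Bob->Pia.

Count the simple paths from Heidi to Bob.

Heidi→Carol→Ivan→Bob
Heidi→Liam→Ivan→Bob
Heidi→Liam→Nora→Pia→Carol→Ivan→Bob
Heidi→Liam→Nora→Pia→Ivan→Bob
Heidi→Liam→Pia→Carol→Ivan→Bob
Heidi→Liam→Pia→Ivan→Bob
Heidi→Nora→Pia→Carol→Ivan→Bob
Heidi→Nora→Pia→Ivan→Bob
Heidi→Nora→Pia→Liam→Ivan→Bob

9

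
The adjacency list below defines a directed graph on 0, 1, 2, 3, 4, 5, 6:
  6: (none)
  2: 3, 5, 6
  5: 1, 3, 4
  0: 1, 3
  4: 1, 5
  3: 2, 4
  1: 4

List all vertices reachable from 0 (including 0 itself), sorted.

Start at 0.
Its neighbours: 1, 3.
Then their neighbours: 2, 4.
Then next layer: 5, 6.
Every vertex is now reached.

0, 1, 2, 3, 4, 5, 6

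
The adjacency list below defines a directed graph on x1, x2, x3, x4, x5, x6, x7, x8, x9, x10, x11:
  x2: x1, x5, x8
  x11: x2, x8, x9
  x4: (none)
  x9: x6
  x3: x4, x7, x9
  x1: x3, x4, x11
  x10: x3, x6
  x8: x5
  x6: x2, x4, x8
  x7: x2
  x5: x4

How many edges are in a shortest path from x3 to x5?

Distance 0: x3.
Distance 1: x4, x7, x9.
Distance 2: x2, x6.
Distance 3: x1, x5, x8 — contains x5.

3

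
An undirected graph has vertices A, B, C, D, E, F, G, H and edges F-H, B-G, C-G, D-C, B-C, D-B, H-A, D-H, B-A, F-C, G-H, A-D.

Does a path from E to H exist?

E has no edges, so nothing is reachable from it.

No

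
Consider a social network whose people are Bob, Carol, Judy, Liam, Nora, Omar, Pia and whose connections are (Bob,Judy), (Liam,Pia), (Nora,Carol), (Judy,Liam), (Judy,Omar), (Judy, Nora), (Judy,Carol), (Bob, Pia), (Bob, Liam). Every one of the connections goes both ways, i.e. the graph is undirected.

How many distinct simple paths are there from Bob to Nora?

Bob–Judy–Carol–Nora
Bob–Judy–Nora
Bob–Liam–Judy–Carol–Nora
Bob–Liam–Judy–Nora
Bob–Pia–Liam–Judy–Carol–Nora
Bob–Pia–Liam–Judy–Nora

6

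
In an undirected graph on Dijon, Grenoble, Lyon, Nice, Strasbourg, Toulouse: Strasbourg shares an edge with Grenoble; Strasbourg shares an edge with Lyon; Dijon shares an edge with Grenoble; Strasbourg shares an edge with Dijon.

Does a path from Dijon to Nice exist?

No

Explore from Dijon.
Distance 1: reach Grenoble, Strasbourg.
Distance 2: reach Lyon.
The search is exhausted without reaching Nice; it lies in a different component.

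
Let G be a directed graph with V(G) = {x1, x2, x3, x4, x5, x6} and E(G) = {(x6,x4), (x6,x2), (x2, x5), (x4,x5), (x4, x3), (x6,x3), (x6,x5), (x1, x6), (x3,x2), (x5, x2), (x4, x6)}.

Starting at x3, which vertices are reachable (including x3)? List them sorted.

x2, x3, x5

Start at x3.
Its neighbours: x2.
Then their neighbours: x5.
Nothing further is reachable.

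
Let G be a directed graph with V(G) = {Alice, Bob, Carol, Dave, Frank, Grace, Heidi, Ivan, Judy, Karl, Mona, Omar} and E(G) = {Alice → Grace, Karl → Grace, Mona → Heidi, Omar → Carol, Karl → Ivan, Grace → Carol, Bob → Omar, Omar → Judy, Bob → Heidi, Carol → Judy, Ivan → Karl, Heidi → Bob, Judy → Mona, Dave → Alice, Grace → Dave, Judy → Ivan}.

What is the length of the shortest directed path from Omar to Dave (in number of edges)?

Distance 0: Omar.
Distance 1: Carol, Judy.
Distance 2: Ivan, Mona.
Distance 3: Heidi, Karl.
Distance 4: Bob, Grace.
Distance 5: Dave — contains Dave.

5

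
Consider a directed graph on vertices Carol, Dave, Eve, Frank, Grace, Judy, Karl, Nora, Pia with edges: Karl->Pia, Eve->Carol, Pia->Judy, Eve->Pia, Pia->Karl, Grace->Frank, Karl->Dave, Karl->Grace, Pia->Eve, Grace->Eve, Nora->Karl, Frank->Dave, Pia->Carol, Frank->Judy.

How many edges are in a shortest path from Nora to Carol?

Distance 0: Nora.
Distance 1: Karl.
Distance 2: Dave, Grace, Pia.
Distance 3: Carol, Eve, Frank, Judy — contains Carol.

3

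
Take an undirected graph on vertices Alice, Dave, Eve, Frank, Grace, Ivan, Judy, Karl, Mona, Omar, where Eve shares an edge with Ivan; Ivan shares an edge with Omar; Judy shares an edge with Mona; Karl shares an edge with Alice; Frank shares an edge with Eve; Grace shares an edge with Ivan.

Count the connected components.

From Alice: component {Alice, Karl}.
From Dave: component {Dave}.
From Eve: component {Eve, Frank, Grace, Ivan, Omar}.
From Judy: component {Judy, Mona}.
That's 4 components.

4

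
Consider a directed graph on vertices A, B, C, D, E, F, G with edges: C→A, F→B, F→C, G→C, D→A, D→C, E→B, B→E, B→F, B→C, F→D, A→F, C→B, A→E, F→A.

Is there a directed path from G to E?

Explore from G.
Distance 1: reach C.
Distance 2: reach A, B.
Distance 3: reach E, F.
Found E.

Yes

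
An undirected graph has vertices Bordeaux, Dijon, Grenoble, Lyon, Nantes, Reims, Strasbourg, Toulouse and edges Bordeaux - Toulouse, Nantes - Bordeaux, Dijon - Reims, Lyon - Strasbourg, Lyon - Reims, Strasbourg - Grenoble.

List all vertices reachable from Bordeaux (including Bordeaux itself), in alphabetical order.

Start at Bordeaux.
Its neighbours: Nantes, Toulouse.
Nothing further is reachable.

Bordeaux, Nantes, Toulouse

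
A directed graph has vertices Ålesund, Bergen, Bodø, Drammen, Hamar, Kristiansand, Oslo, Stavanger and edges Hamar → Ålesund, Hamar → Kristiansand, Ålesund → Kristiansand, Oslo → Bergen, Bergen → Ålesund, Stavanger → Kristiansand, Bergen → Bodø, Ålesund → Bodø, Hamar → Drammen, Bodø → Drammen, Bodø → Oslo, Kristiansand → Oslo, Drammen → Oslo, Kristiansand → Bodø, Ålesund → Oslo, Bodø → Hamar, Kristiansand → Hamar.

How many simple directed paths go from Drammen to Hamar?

4

Drammen→Oslo→Bergen→Ålesund→Bodø→Hamar
Drammen→Oslo→Bergen→Ålesund→Kristiansand→Bodø→Hamar
Drammen→Oslo→Bergen→Ålesund→Kristiansand→Hamar
Drammen→Oslo→Bergen→Bodø→Hamar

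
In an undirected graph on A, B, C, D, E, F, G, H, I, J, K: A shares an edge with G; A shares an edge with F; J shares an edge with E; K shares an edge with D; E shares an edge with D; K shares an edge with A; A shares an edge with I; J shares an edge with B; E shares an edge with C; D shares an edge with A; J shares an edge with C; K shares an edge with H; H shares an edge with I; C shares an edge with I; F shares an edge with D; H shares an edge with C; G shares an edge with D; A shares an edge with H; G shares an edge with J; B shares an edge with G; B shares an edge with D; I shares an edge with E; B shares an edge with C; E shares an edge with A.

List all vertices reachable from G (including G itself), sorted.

A, B, C, D, E, F, G, H, I, J, K

Start at G.
Its neighbours: A, B, D, J.
Then their neighbours: C, E, F, H, I, K.
Every vertex is now reached.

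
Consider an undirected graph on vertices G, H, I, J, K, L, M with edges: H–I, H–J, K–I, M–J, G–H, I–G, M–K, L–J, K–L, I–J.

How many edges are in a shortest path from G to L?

3

Distance 0: G.
Distance 1: H, I.
Distance 2: J, K.
Distance 3: L, M — contains L.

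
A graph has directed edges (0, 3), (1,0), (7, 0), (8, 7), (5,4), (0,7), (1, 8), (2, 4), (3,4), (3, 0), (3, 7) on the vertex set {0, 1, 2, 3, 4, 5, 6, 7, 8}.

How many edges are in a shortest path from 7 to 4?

3

Distance 0: 7.
Distance 1: 0.
Distance 2: 3.
Distance 3: 4 — contains 4.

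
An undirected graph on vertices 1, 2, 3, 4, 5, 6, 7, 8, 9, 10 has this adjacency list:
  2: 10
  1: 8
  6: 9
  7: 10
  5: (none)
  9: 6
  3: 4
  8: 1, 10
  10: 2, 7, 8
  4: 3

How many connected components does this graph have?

4

From 1: component {1, 2, 7, 8, 10}.
From 3: component {3, 4}.
From 5: component {5}.
From 6: component {6, 9}.
That's 4 components.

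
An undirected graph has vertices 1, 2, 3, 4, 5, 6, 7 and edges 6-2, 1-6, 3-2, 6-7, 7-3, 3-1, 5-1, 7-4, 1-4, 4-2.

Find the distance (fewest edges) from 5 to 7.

Distance 0: 5.
Distance 1: 1.
Distance 2: 3, 4, 6.
Distance 3: 2, 7 — contains 7.

3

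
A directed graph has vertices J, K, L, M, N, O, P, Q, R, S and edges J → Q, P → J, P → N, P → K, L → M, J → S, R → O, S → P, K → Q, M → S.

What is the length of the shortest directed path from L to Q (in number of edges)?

Distance 0: L.
Distance 1: M.
Distance 2: S.
Distance 3: P.
Distance 4: J, K, N.
Distance 5: Q — contains Q.

5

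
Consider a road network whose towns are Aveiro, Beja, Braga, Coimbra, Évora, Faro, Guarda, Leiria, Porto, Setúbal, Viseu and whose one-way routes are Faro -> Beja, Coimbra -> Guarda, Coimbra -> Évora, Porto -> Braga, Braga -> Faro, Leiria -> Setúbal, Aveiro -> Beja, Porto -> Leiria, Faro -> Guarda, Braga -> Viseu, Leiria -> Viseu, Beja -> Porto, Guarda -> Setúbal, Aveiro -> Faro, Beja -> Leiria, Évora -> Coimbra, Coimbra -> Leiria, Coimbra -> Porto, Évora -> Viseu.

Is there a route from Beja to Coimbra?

Explore from Beja.
Distance 1: reach Leiria, Porto.
Distance 2: reach Braga, Setúbal, Viseu.
Distance 3: reach Faro.
Distance 4: reach Guarda.
The search from Beja is exhausted; no directed path reaches Coimbra.

No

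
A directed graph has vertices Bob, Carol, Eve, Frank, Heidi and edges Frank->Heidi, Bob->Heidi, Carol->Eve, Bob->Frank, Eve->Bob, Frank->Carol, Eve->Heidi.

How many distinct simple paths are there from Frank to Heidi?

Frank→Carol→Eve→Bob→Heidi
Frank→Carol→Eve→Heidi
Frank→Heidi

3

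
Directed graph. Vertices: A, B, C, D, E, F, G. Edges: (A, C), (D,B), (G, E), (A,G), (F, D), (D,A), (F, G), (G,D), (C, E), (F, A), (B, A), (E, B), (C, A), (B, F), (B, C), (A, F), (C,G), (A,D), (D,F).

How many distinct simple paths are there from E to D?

E→B→A→C→G→D
E→B→A→D
E→B→A→F→D
E→B→A→F→G→D
E→B→A→G→D
E→B→C→A→D
E→B→C→A→F→D
E→B→C→A→F→G→D
E→B→C→A→G→D
E→B→C→G→D
E→B→F→A→C→G→D
E→B→F→A→D
E→B→F→A→G→D
E→B→F→D
E→B→F→G→D

15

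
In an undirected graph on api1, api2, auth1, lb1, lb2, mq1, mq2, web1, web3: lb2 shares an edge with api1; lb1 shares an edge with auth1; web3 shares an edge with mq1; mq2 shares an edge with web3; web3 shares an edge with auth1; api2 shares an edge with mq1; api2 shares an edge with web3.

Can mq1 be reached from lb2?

Explore from lb2.
Distance 1: reach api1.
The search is exhausted without reaching mq1; it lies in a different component.

No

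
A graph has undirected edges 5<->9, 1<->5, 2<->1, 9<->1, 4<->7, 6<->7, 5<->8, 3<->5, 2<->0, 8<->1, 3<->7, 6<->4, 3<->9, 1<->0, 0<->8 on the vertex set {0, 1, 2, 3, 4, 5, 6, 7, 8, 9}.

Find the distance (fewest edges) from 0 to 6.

Distance 0: 0.
Distance 1: 1, 2, 8.
Distance 2: 5, 9.
Distance 3: 3.
Distance 4: 7.
Distance 5: 4, 6 — contains 6.

5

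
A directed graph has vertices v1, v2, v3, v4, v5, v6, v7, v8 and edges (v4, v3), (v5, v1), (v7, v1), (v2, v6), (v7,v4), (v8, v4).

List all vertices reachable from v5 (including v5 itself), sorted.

Start at v5.
Its neighbours: v1.
Nothing further is reachable.

v1, v5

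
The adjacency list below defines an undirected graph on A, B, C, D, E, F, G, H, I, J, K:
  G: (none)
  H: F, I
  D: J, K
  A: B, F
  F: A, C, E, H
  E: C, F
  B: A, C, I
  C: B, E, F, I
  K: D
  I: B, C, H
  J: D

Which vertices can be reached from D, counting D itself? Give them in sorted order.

Start at D.
Its neighbours: J, K.
Nothing further is reachable.

D, J, K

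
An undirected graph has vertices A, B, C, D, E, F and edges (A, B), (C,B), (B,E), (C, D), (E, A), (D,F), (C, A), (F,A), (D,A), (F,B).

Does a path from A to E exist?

Yes

Explore from A.
Distance 1: reach B, C, D, E, F.
Found E.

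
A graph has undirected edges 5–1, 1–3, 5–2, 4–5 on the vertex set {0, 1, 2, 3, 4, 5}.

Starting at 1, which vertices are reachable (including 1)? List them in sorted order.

1, 2, 3, 4, 5

Start at 1.
Its neighbours: 3, 5.
Then their neighbours: 2, 4.
Nothing further is reachable.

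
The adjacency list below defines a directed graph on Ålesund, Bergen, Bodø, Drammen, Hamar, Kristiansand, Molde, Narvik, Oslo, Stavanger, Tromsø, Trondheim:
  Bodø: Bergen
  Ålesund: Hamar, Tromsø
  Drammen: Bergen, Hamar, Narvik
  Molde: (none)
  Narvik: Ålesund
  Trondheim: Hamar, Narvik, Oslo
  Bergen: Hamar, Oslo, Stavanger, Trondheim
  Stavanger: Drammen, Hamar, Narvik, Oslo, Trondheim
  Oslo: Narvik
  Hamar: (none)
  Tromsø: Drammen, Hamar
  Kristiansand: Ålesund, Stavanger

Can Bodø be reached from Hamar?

Hamar has no outgoing edges, so nothing is reachable from it.

No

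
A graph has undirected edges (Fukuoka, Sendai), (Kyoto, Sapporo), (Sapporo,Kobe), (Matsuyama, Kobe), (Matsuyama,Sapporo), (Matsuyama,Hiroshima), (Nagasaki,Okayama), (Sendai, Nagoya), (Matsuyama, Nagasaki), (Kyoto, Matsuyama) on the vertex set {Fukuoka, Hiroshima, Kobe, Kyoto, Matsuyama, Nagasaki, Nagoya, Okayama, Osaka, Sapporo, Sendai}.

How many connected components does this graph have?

From Fukuoka: component {Fukuoka, Nagoya, Sendai}.
From Hiroshima: component {Hiroshima, Kobe, Kyoto, Matsuyama, Nagasaki, Okayama, Sapporo}.
From Osaka: component {Osaka}.
That's 3 components.

3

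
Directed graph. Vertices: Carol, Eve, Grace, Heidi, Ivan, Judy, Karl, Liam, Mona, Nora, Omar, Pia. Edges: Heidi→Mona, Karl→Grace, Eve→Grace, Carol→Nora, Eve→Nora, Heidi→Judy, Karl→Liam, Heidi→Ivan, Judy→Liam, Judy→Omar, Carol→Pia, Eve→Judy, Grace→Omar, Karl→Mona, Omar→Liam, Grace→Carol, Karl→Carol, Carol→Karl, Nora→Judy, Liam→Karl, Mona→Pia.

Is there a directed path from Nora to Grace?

Explore from Nora.
Distance 1: reach Judy.
Distance 2: reach Liam, Omar.
Distance 3: reach Karl.
Distance 4: reach Carol, Grace, Mona.
Found Grace.

Yes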